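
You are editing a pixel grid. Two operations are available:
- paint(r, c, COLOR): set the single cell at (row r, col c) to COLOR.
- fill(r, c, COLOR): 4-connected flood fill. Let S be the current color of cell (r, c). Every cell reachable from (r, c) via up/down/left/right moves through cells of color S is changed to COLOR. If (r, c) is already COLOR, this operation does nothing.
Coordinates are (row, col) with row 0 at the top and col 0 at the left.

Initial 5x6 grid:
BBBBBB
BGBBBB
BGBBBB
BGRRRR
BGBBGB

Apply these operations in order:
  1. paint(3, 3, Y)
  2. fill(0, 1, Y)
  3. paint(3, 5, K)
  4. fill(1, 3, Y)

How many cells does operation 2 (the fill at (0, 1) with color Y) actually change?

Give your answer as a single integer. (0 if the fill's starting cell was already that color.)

After op 1 paint(3,3,Y):
BBBBBB
BGBBBB
BGBBBB
BGRYRR
BGBBGB
After op 2 fill(0,1,Y) [18 cells changed]:
YYYYYY
YGYYYY
YGYYYY
YGRYRR
YGBBGB

Answer: 18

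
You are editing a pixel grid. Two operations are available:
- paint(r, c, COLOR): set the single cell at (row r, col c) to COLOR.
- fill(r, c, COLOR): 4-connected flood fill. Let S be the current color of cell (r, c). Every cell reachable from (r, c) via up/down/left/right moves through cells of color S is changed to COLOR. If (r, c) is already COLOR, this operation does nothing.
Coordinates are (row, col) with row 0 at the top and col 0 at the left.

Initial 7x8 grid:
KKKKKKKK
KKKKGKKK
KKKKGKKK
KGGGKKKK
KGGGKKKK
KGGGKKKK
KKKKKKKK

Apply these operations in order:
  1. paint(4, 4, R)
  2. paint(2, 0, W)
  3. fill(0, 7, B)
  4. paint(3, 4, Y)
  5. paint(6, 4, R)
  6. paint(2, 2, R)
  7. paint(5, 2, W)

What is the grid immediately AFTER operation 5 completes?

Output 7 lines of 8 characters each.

After op 1 paint(4,4,R):
KKKKKKKK
KKKKGKKK
KKKKGKKK
KGGGKKKK
KGGGRKKK
KGGGKKKK
KKKKKKKK
After op 2 paint(2,0,W):
KKKKKKKK
KKKKGKKK
WKKKGKKK
KGGGKKKK
KGGGRKKK
KGGGKKKK
KKKKKKKK
After op 3 fill(0,7,B) [43 cells changed]:
BBBBBBBB
BBBBGBBB
WBBBGBBB
BGGGBBBB
BGGGRBBB
BGGGBBBB
BBBBBBBB
After op 4 paint(3,4,Y):
BBBBBBBB
BBBBGBBB
WBBBGBBB
BGGGYBBB
BGGGRBBB
BGGGBBBB
BBBBBBBB
After op 5 paint(6,4,R):
BBBBBBBB
BBBBGBBB
WBBBGBBB
BGGGYBBB
BGGGRBBB
BGGGBBBB
BBBBRBBB

Answer: BBBBBBBB
BBBBGBBB
WBBBGBBB
BGGGYBBB
BGGGRBBB
BGGGBBBB
BBBBRBBB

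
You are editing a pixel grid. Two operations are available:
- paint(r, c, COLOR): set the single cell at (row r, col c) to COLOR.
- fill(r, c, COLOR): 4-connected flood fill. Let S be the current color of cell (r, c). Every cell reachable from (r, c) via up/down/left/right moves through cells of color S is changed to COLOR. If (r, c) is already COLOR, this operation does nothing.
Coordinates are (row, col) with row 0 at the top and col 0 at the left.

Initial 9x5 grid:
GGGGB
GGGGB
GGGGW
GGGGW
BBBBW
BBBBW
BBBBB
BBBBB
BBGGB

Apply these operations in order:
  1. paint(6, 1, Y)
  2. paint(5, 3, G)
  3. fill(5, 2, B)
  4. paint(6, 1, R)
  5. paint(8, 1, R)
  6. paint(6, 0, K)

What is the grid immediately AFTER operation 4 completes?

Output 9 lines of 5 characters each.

Answer: GGGGB
GGGGB
GGGGW
GGGGW
BBBBW
BBBGW
BRBBB
BBBBB
BBGGB

Derivation:
After op 1 paint(6,1,Y):
GGGGB
GGGGB
GGGGW
GGGGW
BBBBW
BBBBW
BYBBB
BBBBB
BBGGB
After op 2 paint(5,3,G):
GGGGB
GGGGB
GGGGW
GGGGW
BBBBW
BBBGW
BYBBB
BBBBB
BBGGB
After op 3 fill(5,2,B) [0 cells changed]:
GGGGB
GGGGB
GGGGW
GGGGW
BBBBW
BBBGW
BYBBB
BBBBB
BBGGB
After op 4 paint(6,1,R):
GGGGB
GGGGB
GGGGW
GGGGW
BBBBW
BBBGW
BRBBB
BBBBB
BBGGB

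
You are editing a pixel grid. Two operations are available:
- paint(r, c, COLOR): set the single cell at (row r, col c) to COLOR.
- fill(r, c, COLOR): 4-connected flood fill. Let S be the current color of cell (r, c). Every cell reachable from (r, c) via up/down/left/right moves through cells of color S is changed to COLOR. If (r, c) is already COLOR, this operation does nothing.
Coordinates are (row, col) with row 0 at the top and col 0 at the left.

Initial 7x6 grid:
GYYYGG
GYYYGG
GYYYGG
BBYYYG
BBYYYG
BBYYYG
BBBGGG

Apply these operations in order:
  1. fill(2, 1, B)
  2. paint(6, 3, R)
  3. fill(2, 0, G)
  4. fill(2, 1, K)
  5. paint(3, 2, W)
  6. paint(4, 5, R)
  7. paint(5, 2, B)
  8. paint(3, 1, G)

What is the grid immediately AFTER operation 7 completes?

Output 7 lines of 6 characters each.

After op 1 fill(2,1,B) [18 cells changed]:
GBBBGG
GBBBGG
GBBBGG
BBBBBG
BBBBBG
BBBBBG
BBBGGG
After op 2 paint(6,3,R):
GBBBGG
GBBBGG
GBBBGG
BBBBBG
BBBBBG
BBBBBG
BBBRGG
After op 3 fill(2,0,G) [0 cells changed]:
GBBBGG
GBBBGG
GBBBGG
BBBBBG
BBBBBG
BBBBBG
BBBRGG
After op 4 fill(2,1,K) [27 cells changed]:
GKKKGG
GKKKGG
GKKKGG
KKKKKG
KKKKKG
KKKKKG
KKKRGG
After op 5 paint(3,2,W):
GKKKGG
GKKKGG
GKKKGG
KKWKKG
KKKKKG
KKKKKG
KKKRGG
After op 6 paint(4,5,R):
GKKKGG
GKKKGG
GKKKGG
KKWKKG
KKKKKR
KKKKKG
KKKRGG
After op 7 paint(5,2,B):
GKKKGG
GKKKGG
GKKKGG
KKWKKG
KKKKKR
KKBKKG
KKKRGG

Answer: GKKKGG
GKKKGG
GKKKGG
KKWKKG
KKKKKR
KKBKKG
KKKRGG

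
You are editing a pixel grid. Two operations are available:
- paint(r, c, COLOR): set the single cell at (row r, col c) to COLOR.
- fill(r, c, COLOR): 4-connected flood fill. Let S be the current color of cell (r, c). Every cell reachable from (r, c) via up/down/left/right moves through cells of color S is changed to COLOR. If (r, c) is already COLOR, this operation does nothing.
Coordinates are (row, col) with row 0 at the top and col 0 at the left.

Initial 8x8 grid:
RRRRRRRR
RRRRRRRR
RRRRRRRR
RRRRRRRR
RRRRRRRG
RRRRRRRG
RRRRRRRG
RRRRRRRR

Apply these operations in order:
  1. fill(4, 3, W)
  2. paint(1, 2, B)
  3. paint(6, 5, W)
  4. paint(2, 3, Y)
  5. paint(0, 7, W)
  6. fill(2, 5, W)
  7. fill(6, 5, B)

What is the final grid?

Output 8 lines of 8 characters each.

Answer: BBBBBBBB
BBBBBBBB
BBBYBBBB
BBBBBBBB
BBBBBBBG
BBBBBBBG
BBBBBBBG
BBBBBBBB

Derivation:
After op 1 fill(4,3,W) [61 cells changed]:
WWWWWWWW
WWWWWWWW
WWWWWWWW
WWWWWWWW
WWWWWWWG
WWWWWWWG
WWWWWWWG
WWWWWWWW
After op 2 paint(1,2,B):
WWWWWWWW
WWBWWWWW
WWWWWWWW
WWWWWWWW
WWWWWWWG
WWWWWWWG
WWWWWWWG
WWWWWWWW
After op 3 paint(6,5,W):
WWWWWWWW
WWBWWWWW
WWWWWWWW
WWWWWWWW
WWWWWWWG
WWWWWWWG
WWWWWWWG
WWWWWWWW
After op 4 paint(2,3,Y):
WWWWWWWW
WWBWWWWW
WWWYWWWW
WWWWWWWW
WWWWWWWG
WWWWWWWG
WWWWWWWG
WWWWWWWW
After op 5 paint(0,7,W):
WWWWWWWW
WWBWWWWW
WWWYWWWW
WWWWWWWW
WWWWWWWG
WWWWWWWG
WWWWWWWG
WWWWWWWW
After op 6 fill(2,5,W) [0 cells changed]:
WWWWWWWW
WWBWWWWW
WWWYWWWW
WWWWWWWW
WWWWWWWG
WWWWWWWG
WWWWWWWG
WWWWWWWW
After op 7 fill(6,5,B) [59 cells changed]:
BBBBBBBB
BBBBBBBB
BBBYBBBB
BBBBBBBB
BBBBBBBG
BBBBBBBG
BBBBBBBG
BBBBBBBB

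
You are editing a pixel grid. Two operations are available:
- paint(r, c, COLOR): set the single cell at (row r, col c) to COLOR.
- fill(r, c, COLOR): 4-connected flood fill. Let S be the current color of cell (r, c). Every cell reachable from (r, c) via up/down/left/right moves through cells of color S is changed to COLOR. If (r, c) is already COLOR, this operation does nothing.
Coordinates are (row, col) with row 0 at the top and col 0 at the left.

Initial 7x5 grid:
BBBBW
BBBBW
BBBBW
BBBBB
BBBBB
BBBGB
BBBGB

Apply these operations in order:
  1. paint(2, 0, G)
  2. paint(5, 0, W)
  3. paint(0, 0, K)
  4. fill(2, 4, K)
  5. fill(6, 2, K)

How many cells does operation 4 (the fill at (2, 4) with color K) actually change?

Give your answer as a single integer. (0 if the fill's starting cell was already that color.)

After op 1 paint(2,0,G):
BBBBW
BBBBW
GBBBW
BBBBB
BBBBB
BBBGB
BBBGB
After op 2 paint(5,0,W):
BBBBW
BBBBW
GBBBW
BBBBB
BBBBB
WBBGB
BBBGB
After op 3 paint(0,0,K):
KBBBW
BBBBW
GBBBW
BBBBB
BBBBB
WBBGB
BBBGB
After op 4 fill(2,4,K) [3 cells changed]:
KBBBK
BBBBK
GBBBK
BBBBB
BBBBB
WBBGB
BBBGB

Answer: 3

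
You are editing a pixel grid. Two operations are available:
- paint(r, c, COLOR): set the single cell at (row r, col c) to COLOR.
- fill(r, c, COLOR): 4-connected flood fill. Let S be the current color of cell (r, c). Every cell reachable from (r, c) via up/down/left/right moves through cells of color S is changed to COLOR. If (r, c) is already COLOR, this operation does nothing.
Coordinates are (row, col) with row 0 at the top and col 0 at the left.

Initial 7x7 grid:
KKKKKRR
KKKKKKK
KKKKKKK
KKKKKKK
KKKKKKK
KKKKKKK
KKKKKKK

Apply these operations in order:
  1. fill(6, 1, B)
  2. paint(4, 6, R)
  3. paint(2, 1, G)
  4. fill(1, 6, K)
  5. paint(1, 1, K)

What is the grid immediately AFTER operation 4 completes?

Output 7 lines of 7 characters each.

After op 1 fill(6,1,B) [47 cells changed]:
BBBBBRR
BBBBBBB
BBBBBBB
BBBBBBB
BBBBBBB
BBBBBBB
BBBBBBB
After op 2 paint(4,6,R):
BBBBBRR
BBBBBBB
BBBBBBB
BBBBBBB
BBBBBBR
BBBBBBB
BBBBBBB
After op 3 paint(2,1,G):
BBBBBRR
BBBBBBB
BGBBBBB
BBBBBBB
BBBBBBR
BBBBBBB
BBBBBBB
After op 4 fill(1,6,K) [45 cells changed]:
KKKKKRR
KKKKKKK
KGKKKKK
KKKKKKK
KKKKKKR
KKKKKKK
KKKKKKK

Answer: KKKKKRR
KKKKKKK
KGKKKKK
KKKKKKK
KKKKKKR
KKKKKKK
KKKKKKK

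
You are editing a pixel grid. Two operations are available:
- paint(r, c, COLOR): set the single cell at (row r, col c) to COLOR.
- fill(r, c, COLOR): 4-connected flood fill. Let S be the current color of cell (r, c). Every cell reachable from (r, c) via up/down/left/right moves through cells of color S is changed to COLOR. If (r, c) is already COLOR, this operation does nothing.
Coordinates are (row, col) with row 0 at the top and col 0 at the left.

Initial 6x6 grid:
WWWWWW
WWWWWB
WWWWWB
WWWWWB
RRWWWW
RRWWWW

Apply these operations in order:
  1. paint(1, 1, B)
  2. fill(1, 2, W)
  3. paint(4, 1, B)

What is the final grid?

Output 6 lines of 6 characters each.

After op 1 paint(1,1,B):
WWWWWW
WBWWWB
WWWWWB
WWWWWB
RRWWWW
RRWWWW
After op 2 fill(1,2,W) [0 cells changed]:
WWWWWW
WBWWWB
WWWWWB
WWWWWB
RRWWWW
RRWWWW
After op 3 paint(4,1,B):
WWWWWW
WBWWWB
WWWWWB
WWWWWB
RBWWWW
RRWWWW

Answer: WWWWWW
WBWWWB
WWWWWB
WWWWWB
RBWWWW
RRWWWW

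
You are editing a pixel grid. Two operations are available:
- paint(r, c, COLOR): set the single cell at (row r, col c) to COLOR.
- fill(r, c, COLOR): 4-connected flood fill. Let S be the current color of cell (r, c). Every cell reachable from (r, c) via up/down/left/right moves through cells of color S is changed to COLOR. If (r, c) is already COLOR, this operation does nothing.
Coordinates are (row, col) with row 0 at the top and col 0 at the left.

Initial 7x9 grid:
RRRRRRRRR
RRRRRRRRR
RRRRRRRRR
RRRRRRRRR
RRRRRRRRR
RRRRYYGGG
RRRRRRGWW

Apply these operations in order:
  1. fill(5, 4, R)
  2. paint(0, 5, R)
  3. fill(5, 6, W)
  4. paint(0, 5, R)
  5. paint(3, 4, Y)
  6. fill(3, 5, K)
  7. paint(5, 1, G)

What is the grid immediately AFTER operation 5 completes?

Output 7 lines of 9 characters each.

Answer: RRRRRRRRR
RRRRRRRRR
RRRRRRRRR
RRRRYRRRR
RRRRRRRRR
RRRRRRWWW
RRRRRRWWW

Derivation:
After op 1 fill(5,4,R) [2 cells changed]:
RRRRRRRRR
RRRRRRRRR
RRRRRRRRR
RRRRRRRRR
RRRRRRRRR
RRRRRRGGG
RRRRRRGWW
After op 2 paint(0,5,R):
RRRRRRRRR
RRRRRRRRR
RRRRRRRRR
RRRRRRRRR
RRRRRRRRR
RRRRRRGGG
RRRRRRGWW
After op 3 fill(5,6,W) [4 cells changed]:
RRRRRRRRR
RRRRRRRRR
RRRRRRRRR
RRRRRRRRR
RRRRRRRRR
RRRRRRWWW
RRRRRRWWW
After op 4 paint(0,5,R):
RRRRRRRRR
RRRRRRRRR
RRRRRRRRR
RRRRRRRRR
RRRRRRRRR
RRRRRRWWW
RRRRRRWWW
After op 5 paint(3,4,Y):
RRRRRRRRR
RRRRRRRRR
RRRRRRRRR
RRRRYRRRR
RRRRRRRRR
RRRRRRWWW
RRRRRRWWW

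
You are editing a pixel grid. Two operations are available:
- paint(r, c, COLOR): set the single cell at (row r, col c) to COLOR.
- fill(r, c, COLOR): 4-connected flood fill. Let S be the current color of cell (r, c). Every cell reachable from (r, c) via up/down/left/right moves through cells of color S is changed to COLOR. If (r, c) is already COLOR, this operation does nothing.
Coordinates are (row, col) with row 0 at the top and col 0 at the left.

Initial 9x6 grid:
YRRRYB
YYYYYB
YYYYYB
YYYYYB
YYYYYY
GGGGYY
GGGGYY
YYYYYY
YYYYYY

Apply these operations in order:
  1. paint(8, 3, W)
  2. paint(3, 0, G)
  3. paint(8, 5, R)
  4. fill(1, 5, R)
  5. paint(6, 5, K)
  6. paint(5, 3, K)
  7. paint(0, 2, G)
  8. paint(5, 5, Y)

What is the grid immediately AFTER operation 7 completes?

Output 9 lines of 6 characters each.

After op 1 paint(8,3,W):
YRRRYB
YYYYYB
YYYYYB
YYYYYB
YYYYYY
GGGGYY
GGGGYY
YYYYYY
YYYWYY
After op 2 paint(3,0,G):
YRRRYB
YYYYYB
YYYYYB
GYYYYB
YYYYYY
GGGGYY
GGGGYY
YYYYYY
YYYWYY
After op 3 paint(8,5,R):
YRRRYB
YYYYYB
YYYYYB
GYYYYB
YYYYYY
GGGGYY
GGGGYY
YYYYYY
YYYWYR
After op 4 fill(1,5,R) [4 cells changed]:
YRRRYR
YYYYYR
YYYYYR
GYYYYR
YYYYYY
GGGGYY
GGGGYY
YYYYYY
YYYWYR
After op 5 paint(6,5,K):
YRRRYR
YYYYYR
YYYYYR
GYYYYR
YYYYYY
GGGGYY
GGGGYK
YYYYYY
YYYWYR
After op 6 paint(5,3,K):
YRRRYR
YYYYYR
YYYYYR
GYYYYR
YYYYYY
GGGKYY
GGGGYK
YYYYYY
YYYWYR
After op 7 paint(0,2,G):
YRGRYR
YYYYYR
YYYYYR
GYYYYR
YYYYYY
GGGKYY
GGGGYK
YYYYYY
YYYWYR

Answer: YRGRYR
YYYYYR
YYYYYR
GYYYYR
YYYYYY
GGGKYY
GGGGYK
YYYYYY
YYYWYR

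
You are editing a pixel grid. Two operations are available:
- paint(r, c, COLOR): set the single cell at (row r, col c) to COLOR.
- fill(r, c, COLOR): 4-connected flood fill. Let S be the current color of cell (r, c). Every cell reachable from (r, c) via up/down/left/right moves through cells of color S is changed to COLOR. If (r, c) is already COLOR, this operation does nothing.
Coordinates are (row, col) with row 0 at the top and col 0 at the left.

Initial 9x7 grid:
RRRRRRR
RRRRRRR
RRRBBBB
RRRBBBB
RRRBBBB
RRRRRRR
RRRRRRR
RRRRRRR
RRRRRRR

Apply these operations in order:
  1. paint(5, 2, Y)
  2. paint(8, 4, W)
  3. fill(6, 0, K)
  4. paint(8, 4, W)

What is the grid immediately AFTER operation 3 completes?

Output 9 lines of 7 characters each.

Answer: KKKKKKK
KKKKKKK
KKKBBBB
KKKBBBB
KKKBBBB
KKYKKKK
KKKKKKK
KKKKKKK
KKKKWKK

Derivation:
After op 1 paint(5,2,Y):
RRRRRRR
RRRRRRR
RRRBBBB
RRRBBBB
RRRBBBB
RRYRRRR
RRRRRRR
RRRRRRR
RRRRRRR
After op 2 paint(8,4,W):
RRRRRRR
RRRRRRR
RRRBBBB
RRRBBBB
RRRBBBB
RRYRRRR
RRRRRRR
RRRRRRR
RRRRWRR
After op 3 fill(6,0,K) [49 cells changed]:
KKKKKKK
KKKKKKK
KKKBBBB
KKKBBBB
KKKBBBB
KKYKKKK
KKKKKKK
KKKKKKK
KKKKWKK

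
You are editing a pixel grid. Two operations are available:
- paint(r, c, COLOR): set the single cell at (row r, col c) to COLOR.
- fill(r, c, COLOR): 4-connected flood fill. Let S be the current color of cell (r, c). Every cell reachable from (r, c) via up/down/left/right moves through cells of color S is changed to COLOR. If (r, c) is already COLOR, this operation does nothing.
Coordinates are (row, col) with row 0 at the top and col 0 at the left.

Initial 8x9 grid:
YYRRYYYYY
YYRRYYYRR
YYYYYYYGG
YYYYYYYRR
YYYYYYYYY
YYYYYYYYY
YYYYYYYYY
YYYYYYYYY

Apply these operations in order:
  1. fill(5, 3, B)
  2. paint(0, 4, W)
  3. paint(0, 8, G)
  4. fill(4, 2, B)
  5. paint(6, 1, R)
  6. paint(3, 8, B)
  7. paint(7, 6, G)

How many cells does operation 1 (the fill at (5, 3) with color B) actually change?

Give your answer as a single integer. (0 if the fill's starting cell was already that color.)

After op 1 fill(5,3,B) [62 cells changed]:
BBRRBBBBB
BBRRBBBRR
BBBBBBBGG
BBBBBBBRR
BBBBBBBBB
BBBBBBBBB
BBBBBBBBB
BBBBBBBBB

Answer: 62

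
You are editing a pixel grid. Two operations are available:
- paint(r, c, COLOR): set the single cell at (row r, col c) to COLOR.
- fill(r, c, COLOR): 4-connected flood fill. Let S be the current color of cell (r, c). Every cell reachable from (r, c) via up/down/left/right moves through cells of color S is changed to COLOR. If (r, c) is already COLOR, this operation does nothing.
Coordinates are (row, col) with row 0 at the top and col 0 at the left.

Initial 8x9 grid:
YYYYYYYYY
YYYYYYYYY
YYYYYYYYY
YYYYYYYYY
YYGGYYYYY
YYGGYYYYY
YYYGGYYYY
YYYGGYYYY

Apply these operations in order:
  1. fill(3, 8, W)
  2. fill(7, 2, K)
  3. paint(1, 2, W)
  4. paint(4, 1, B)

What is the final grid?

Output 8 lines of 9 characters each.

Answer: KKKKKKKKK
KKWKKKKKK
KKKKKKKKK
KKKKKKKKK
KBGGKKKKK
KKGGKKKKK
KKKGGKKKK
KKKGGKKKK

Derivation:
After op 1 fill(3,8,W) [64 cells changed]:
WWWWWWWWW
WWWWWWWWW
WWWWWWWWW
WWWWWWWWW
WWGGWWWWW
WWGGWWWWW
WWWGGWWWW
WWWGGWWWW
After op 2 fill(7,2,K) [64 cells changed]:
KKKKKKKKK
KKKKKKKKK
KKKKKKKKK
KKKKKKKKK
KKGGKKKKK
KKGGKKKKK
KKKGGKKKK
KKKGGKKKK
After op 3 paint(1,2,W):
KKKKKKKKK
KKWKKKKKK
KKKKKKKKK
KKKKKKKKK
KKGGKKKKK
KKGGKKKKK
KKKGGKKKK
KKKGGKKKK
After op 4 paint(4,1,B):
KKKKKKKKK
KKWKKKKKK
KKKKKKKKK
KKKKKKKKK
KBGGKKKKK
KKGGKKKKK
KKKGGKKKK
KKKGGKKKK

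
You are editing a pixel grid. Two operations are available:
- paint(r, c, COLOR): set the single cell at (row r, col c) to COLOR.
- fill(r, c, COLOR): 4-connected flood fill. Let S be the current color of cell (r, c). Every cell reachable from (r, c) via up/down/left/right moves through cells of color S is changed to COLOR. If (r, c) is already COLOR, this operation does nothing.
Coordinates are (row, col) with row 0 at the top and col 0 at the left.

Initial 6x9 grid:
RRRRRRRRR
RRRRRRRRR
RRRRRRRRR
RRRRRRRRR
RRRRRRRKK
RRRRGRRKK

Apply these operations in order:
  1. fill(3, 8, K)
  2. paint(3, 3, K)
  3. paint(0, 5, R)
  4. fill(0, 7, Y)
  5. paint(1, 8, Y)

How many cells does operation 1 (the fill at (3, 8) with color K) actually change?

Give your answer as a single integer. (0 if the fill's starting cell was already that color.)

Answer: 49

Derivation:
After op 1 fill(3,8,K) [49 cells changed]:
KKKKKKKKK
KKKKKKKKK
KKKKKKKKK
KKKKKKKKK
KKKKKKKKK
KKKKGKKKK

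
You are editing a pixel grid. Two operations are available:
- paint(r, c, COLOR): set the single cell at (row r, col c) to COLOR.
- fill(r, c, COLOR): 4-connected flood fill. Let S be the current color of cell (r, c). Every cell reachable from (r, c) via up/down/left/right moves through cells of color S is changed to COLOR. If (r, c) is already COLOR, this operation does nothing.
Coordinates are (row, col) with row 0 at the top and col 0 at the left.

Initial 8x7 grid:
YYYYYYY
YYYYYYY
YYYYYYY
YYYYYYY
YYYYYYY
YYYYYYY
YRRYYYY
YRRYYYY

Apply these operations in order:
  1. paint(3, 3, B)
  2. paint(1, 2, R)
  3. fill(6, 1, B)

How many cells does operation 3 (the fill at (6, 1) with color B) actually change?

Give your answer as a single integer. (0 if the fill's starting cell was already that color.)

After op 1 paint(3,3,B):
YYYYYYY
YYYYYYY
YYYYYYY
YYYBYYY
YYYYYYY
YYYYYYY
YRRYYYY
YRRYYYY
After op 2 paint(1,2,R):
YYYYYYY
YYRYYYY
YYYYYYY
YYYBYYY
YYYYYYY
YYYYYYY
YRRYYYY
YRRYYYY
After op 3 fill(6,1,B) [4 cells changed]:
YYYYYYY
YYRYYYY
YYYYYYY
YYYBYYY
YYYYYYY
YYYYYYY
YBBYYYY
YBBYYYY

Answer: 4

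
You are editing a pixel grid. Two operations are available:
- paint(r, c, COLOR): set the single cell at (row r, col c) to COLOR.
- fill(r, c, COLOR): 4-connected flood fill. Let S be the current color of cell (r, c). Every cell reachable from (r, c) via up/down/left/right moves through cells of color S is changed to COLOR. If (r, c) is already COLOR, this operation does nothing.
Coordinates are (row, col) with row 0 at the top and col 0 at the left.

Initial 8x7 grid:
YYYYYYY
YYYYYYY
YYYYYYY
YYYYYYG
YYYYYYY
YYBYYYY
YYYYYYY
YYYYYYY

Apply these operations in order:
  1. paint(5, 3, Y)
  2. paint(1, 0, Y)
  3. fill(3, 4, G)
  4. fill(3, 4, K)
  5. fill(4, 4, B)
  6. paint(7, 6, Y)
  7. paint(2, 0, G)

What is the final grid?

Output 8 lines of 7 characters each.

After op 1 paint(5,3,Y):
YYYYYYY
YYYYYYY
YYYYYYY
YYYYYYG
YYYYYYY
YYBYYYY
YYYYYYY
YYYYYYY
After op 2 paint(1,0,Y):
YYYYYYY
YYYYYYY
YYYYYYY
YYYYYYG
YYYYYYY
YYBYYYY
YYYYYYY
YYYYYYY
After op 3 fill(3,4,G) [54 cells changed]:
GGGGGGG
GGGGGGG
GGGGGGG
GGGGGGG
GGGGGGG
GGBGGGG
GGGGGGG
GGGGGGG
After op 4 fill(3,4,K) [55 cells changed]:
KKKKKKK
KKKKKKK
KKKKKKK
KKKKKKK
KKKKKKK
KKBKKKK
KKKKKKK
KKKKKKK
After op 5 fill(4,4,B) [55 cells changed]:
BBBBBBB
BBBBBBB
BBBBBBB
BBBBBBB
BBBBBBB
BBBBBBB
BBBBBBB
BBBBBBB
After op 6 paint(7,6,Y):
BBBBBBB
BBBBBBB
BBBBBBB
BBBBBBB
BBBBBBB
BBBBBBB
BBBBBBB
BBBBBBY
After op 7 paint(2,0,G):
BBBBBBB
BBBBBBB
GBBBBBB
BBBBBBB
BBBBBBB
BBBBBBB
BBBBBBB
BBBBBBY

Answer: BBBBBBB
BBBBBBB
GBBBBBB
BBBBBBB
BBBBBBB
BBBBBBB
BBBBBBB
BBBBBBY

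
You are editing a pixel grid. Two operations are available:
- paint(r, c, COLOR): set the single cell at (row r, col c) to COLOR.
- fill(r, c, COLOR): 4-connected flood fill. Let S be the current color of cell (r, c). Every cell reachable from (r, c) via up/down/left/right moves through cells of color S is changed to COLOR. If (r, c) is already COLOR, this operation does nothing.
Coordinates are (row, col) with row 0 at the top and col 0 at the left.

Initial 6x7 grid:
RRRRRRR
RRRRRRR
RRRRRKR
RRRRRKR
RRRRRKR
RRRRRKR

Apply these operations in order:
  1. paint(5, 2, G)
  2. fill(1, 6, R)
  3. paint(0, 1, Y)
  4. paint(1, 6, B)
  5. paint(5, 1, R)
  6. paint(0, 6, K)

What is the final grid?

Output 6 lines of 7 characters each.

After op 1 paint(5,2,G):
RRRRRRR
RRRRRRR
RRRRRKR
RRRRRKR
RRRRRKR
RRGRRKR
After op 2 fill(1,6,R) [0 cells changed]:
RRRRRRR
RRRRRRR
RRRRRKR
RRRRRKR
RRRRRKR
RRGRRKR
After op 3 paint(0,1,Y):
RYRRRRR
RRRRRRR
RRRRRKR
RRRRRKR
RRRRRKR
RRGRRKR
After op 4 paint(1,6,B):
RYRRRRR
RRRRRRB
RRRRRKR
RRRRRKR
RRRRRKR
RRGRRKR
After op 5 paint(5,1,R):
RYRRRRR
RRRRRRB
RRRRRKR
RRRRRKR
RRRRRKR
RRGRRKR
After op 6 paint(0,6,K):
RYRRRRK
RRRRRRB
RRRRRKR
RRRRRKR
RRRRRKR
RRGRRKR

Answer: RYRRRRK
RRRRRRB
RRRRRKR
RRRRRKR
RRRRRKR
RRGRRKR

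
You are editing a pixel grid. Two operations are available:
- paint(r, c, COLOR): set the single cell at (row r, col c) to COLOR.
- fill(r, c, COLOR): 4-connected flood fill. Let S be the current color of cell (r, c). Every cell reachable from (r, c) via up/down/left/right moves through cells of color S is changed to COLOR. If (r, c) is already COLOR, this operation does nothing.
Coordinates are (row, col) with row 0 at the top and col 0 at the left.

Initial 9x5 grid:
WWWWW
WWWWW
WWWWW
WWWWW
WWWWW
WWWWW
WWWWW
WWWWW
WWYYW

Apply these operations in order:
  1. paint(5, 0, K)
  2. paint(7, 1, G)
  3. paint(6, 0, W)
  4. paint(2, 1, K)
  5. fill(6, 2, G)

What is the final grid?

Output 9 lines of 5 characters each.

Answer: GGGGG
GGGGG
GKGGG
GGGGG
GGGGG
KGGGG
GGGGG
GGGGG
GGYYG

Derivation:
After op 1 paint(5,0,K):
WWWWW
WWWWW
WWWWW
WWWWW
WWWWW
KWWWW
WWWWW
WWWWW
WWYYW
After op 2 paint(7,1,G):
WWWWW
WWWWW
WWWWW
WWWWW
WWWWW
KWWWW
WWWWW
WGWWW
WWYYW
After op 3 paint(6,0,W):
WWWWW
WWWWW
WWWWW
WWWWW
WWWWW
KWWWW
WWWWW
WGWWW
WWYYW
After op 4 paint(2,1,K):
WWWWW
WWWWW
WKWWW
WWWWW
WWWWW
KWWWW
WWWWW
WGWWW
WWYYW
After op 5 fill(6,2,G) [40 cells changed]:
GGGGG
GGGGG
GKGGG
GGGGG
GGGGG
KGGGG
GGGGG
GGGGG
GGYYG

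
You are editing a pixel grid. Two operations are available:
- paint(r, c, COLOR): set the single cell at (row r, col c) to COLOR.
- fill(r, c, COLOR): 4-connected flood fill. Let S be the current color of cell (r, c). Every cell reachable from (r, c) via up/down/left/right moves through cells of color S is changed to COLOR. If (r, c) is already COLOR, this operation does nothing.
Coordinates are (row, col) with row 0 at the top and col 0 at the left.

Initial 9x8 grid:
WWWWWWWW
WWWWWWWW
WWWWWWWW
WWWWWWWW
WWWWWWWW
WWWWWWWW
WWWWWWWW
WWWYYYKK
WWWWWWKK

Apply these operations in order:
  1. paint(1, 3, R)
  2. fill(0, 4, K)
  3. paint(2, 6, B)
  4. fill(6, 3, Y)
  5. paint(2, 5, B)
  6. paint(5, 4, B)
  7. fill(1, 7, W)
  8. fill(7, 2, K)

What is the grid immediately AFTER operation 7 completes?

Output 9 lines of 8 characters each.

After op 1 paint(1,3,R):
WWWWWWWW
WWWRWWWW
WWWWWWWW
WWWWWWWW
WWWWWWWW
WWWWWWWW
WWWWWWWW
WWWYYYKK
WWWWWWKK
After op 2 fill(0,4,K) [64 cells changed]:
KKKKKKKK
KKKRKKKK
KKKKKKKK
KKKKKKKK
KKKKKKKK
KKKKKKKK
KKKKKKKK
KKKYYYKK
KKKKKKKK
After op 3 paint(2,6,B):
KKKKKKKK
KKKRKKKK
KKKKKKBK
KKKKKKKK
KKKKKKKK
KKKKKKKK
KKKKKKKK
KKKYYYKK
KKKKKKKK
After op 4 fill(6,3,Y) [67 cells changed]:
YYYYYYYY
YYYRYYYY
YYYYYYBY
YYYYYYYY
YYYYYYYY
YYYYYYYY
YYYYYYYY
YYYYYYYY
YYYYYYYY
After op 5 paint(2,5,B):
YYYYYYYY
YYYRYYYY
YYYYYBBY
YYYYYYYY
YYYYYYYY
YYYYYYYY
YYYYYYYY
YYYYYYYY
YYYYYYYY
After op 6 paint(5,4,B):
YYYYYYYY
YYYRYYYY
YYYYYBBY
YYYYYYYY
YYYYYYYY
YYYYBYYY
YYYYYYYY
YYYYYYYY
YYYYYYYY
After op 7 fill(1,7,W) [68 cells changed]:
WWWWWWWW
WWWRWWWW
WWWWWBBW
WWWWWWWW
WWWWWWWW
WWWWBWWW
WWWWWWWW
WWWWWWWW
WWWWWWWW

Answer: WWWWWWWW
WWWRWWWW
WWWWWBBW
WWWWWWWW
WWWWWWWW
WWWWBWWW
WWWWWWWW
WWWWWWWW
WWWWWWWW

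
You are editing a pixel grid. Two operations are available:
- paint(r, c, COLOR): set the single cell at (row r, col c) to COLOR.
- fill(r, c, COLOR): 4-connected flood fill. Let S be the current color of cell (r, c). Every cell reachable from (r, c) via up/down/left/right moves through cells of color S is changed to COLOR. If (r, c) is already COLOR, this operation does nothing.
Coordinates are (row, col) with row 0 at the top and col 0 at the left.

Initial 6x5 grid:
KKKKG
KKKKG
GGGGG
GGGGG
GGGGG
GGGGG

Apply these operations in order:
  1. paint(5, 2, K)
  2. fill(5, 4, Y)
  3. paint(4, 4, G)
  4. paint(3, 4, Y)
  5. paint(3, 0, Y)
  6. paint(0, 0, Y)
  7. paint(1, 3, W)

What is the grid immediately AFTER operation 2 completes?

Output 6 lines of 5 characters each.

Answer: KKKKY
KKKKY
YYYYY
YYYYY
YYYYY
YYKYY

Derivation:
After op 1 paint(5,2,K):
KKKKG
KKKKG
GGGGG
GGGGG
GGGGG
GGKGG
After op 2 fill(5,4,Y) [21 cells changed]:
KKKKY
KKKKY
YYYYY
YYYYY
YYYYY
YYKYY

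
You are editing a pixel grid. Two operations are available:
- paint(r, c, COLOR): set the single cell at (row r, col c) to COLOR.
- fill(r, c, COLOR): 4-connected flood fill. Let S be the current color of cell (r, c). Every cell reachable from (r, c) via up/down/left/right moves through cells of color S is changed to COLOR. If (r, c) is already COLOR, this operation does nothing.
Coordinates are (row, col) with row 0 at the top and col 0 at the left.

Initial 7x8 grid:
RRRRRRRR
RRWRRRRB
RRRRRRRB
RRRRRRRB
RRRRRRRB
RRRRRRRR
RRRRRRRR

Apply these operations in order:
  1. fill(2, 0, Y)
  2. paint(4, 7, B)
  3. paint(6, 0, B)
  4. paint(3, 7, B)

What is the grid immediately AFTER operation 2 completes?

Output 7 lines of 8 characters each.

Answer: YYYYYYYY
YYWYYYYB
YYYYYYYB
YYYYYYYB
YYYYYYYB
YYYYYYYY
YYYYYYYY

Derivation:
After op 1 fill(2,0,Y) [51 cells changed]:
YYYYYYYY
YYWYYYYB
YYYYYYYB
YYYYYYYB
YYYYYYYB
YYYYYYYY
YYYYYYYY
After op 2 paint(4,7,B):
YYYYYYYY
YYWYYYYB
YYYYYYYB
YYYYYYYB
YYYYYYYB
YYYYYYYY
YYYYYYYY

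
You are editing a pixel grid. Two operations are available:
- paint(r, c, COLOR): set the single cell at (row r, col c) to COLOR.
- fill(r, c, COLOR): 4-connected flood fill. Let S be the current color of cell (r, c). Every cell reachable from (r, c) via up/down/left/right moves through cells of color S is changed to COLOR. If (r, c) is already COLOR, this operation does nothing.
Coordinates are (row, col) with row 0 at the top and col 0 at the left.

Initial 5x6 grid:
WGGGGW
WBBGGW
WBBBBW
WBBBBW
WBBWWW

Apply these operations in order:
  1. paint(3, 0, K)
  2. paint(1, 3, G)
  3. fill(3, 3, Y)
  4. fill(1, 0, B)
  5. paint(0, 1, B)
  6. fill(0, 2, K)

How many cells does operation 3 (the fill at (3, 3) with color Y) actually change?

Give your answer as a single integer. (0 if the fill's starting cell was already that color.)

After op 1 paint(3,0,K):
WGGGGW
WBBGGW
WBBBBW
KBBBBW
WBBWWW
After op 2 paint(1,3,G):
WGGGGW
WBBGGW
WBBBBW
KBBBBW
WBBWWW
After op 3 fill(3,3,Y) [12 cells changed]:
WGGGGW
WYYGGW
WYYYYW
KYYYYW
WYYWWW

Answer: 12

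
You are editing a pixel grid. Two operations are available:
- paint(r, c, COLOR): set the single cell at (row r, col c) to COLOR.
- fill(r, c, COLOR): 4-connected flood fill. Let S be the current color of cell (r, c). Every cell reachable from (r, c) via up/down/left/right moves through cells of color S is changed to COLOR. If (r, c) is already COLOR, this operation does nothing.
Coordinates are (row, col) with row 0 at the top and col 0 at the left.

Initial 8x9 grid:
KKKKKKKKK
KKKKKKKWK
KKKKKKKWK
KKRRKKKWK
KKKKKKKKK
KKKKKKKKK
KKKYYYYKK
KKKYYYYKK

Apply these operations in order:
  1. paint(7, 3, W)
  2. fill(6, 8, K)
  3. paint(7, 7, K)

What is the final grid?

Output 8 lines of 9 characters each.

After op 1 paint(7,3,W):
KKKKKKKKK
KKKKKKKWK
KKKKKKKWK
KKRRKKKWK
KKKKKKKKK
KKKKKKKKK
KKKYYYYKK
KKKWYYYKK
After op 2 fill(6,8,K) [0 cells changed]:
KKKKKKKKK
KKKKKKKWK
KKKKKKKWK
KKRRKKKWK
KKKKKKKKK
KKKKKKKKK
KKKYYYYKK
KKKWYYYKK
After op 3 paint(7,7,K):
KKKKKKKKK
KKKKKKKWK
KKKKKKKWK
KKRRKKKWK
KKKKKKKKK
KKKKKKKKK
KKKYYYYKK
KKKWYYYKK

Answer: KKKKKKKKK
KKKKKKKWK
KKKKKKKWK
KKRRKKKWK
KKKKKKKKK
KKKKKKKKK
KKKYYYYKK
KKKWYYYKK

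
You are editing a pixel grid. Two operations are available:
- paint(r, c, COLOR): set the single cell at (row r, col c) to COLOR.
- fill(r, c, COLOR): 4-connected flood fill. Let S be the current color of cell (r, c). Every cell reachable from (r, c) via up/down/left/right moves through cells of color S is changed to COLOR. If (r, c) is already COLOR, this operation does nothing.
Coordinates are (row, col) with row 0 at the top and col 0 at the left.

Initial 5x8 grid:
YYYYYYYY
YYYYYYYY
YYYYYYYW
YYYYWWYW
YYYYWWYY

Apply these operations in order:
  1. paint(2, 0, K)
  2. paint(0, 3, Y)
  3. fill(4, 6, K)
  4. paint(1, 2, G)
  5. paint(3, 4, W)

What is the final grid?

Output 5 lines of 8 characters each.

After op 1 paint(2,0,K):
YYYYYYYY
YYYYYYYY
KYYYYYYW
YYYYWWYW
YYYYWWYY
After op 2 paint(0,3,Y):
YYYYYYYY
YYYYYYYY
KYYYYYYW
YYYYWWYW
YYYYWWYY
After op 3 fill(4,6,K) [33 cells changed]:
KKKKKKKK
KKKKKKKK
KKKKKKKW
KKKKWWKW
KKKKWWKK
After op 4 paint(1,2,G):
KKKKKKKK
KKGKKKKK
KKKKKKKW
KKKKWWKW
KKKKWWKK
After op 5 paint(3,4,W):
KKKKKKKK
KKGKKKKK
KKKKKKKW
KKKKWWKW
KKKKWWKK

Answer: KKKKKKKK
KKGKKKKK
KKKKKKKW
KKKKWWKW
KKKKWWKK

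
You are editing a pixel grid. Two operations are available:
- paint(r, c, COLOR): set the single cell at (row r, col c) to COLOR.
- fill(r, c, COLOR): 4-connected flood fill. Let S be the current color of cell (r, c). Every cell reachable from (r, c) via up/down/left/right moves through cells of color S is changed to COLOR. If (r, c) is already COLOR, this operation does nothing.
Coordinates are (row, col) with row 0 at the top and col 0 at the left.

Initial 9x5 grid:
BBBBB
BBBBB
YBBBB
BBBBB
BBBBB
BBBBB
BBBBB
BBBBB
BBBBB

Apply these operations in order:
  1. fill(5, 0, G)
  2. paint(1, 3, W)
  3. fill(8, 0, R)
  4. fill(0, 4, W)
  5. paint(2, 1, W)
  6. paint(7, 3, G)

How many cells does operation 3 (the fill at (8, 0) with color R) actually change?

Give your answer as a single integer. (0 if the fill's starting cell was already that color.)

Answer: 43

Derivation:
After op 1 fill(5,0,G) [44 cells changed]:
GGGGG
GGGGG
YGGGG
GGGGG
GGGGG
GGGGG
GGGGG
GGGGG
GGGGG
After op 2 paint(1,3,W):
GGGGG
GGGWG
YGGGG
GGGGG
GGGGG
GGGGG
GGGGG
GGGGG
GGGGG
After op 3 fill(8,0,R) [43 cells changed]:
RRRRR
RRRWR
YRRRR
RRRRR
RRRRR
RRRRR
RRRRR
RRRRR
RRRRR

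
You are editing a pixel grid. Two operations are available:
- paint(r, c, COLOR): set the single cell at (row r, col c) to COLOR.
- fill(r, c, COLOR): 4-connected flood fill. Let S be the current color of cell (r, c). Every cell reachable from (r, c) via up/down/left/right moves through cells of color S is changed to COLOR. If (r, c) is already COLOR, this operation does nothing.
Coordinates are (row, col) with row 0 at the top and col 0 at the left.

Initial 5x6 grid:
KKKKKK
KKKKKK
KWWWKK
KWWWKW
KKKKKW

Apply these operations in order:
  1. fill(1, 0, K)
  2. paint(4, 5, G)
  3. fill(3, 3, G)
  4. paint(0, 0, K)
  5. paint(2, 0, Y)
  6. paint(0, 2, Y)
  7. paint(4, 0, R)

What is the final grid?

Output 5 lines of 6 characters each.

Answer: KKYKKK
KKKKKK
YGGGKK
KGGGKW
RKKKKG

Derivation:
After op 1 fill(1,0,K) [0 cells changed]:
KKKKKK
KKKKKK
KWWWKK
KWWWKW
KKKKKW
After op 2 paint(4,5,G):
KKKKKK
KKKKKK
KWWWKK
KWWWKW
KKKKKG
After op 3 fill(3,3,G) [6 cells changed]:
KKKKKK
KKKKKK
KGGGKK
KGGGKW
KKKKKG
After op 4 paint(0,0,K):
KKKKKK
KKKKKK
KGGGKK
KGGGKW
KKKKKG
After op 5 paint(2,0,Y):
KKKKKK
KKKKKK
YGGGKK
KGGGKW
KKKKKG
After op 6 paint(0,2,Y):
KKYKKK
KKKKKK
YGGGKK
KGGGKW
KKKKKG
After op 7 paint(4,0,R):
KKYKKK
KKKKKK
YGGGKK
KGGGKW
RKKKKG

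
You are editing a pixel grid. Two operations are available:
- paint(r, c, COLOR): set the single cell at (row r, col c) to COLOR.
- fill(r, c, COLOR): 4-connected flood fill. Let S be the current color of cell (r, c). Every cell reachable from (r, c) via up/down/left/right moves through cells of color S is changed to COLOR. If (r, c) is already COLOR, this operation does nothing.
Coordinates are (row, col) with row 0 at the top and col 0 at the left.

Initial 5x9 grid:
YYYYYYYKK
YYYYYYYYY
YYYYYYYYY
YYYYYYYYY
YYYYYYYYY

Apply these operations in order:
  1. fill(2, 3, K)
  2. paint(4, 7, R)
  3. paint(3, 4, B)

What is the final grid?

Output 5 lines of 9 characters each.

After op 1 fill(2,3,K) [43 cells changed]:
KKKKKKKKK
KKKKKKKKK
KKKKKKKKK
KKKKKKKKK
KKKKKKKKK
After op 2 paint(4,7,R):
KKKKKKKKK
KKKKKKKKK
KKKKKKKKK
KKKKKKKKK
KKKKKKKRK
After op 3 paint(3,4,B):
KKKKKKKKK
KKKKKKKKK
KKKKKKKKK
KKKKBKKKK
KKKKKKKRK

Answer: KKKKKKKKK
KKKKKKKKK
KKKKKKKKK
KKKKBKKKK
KKKKKKKRK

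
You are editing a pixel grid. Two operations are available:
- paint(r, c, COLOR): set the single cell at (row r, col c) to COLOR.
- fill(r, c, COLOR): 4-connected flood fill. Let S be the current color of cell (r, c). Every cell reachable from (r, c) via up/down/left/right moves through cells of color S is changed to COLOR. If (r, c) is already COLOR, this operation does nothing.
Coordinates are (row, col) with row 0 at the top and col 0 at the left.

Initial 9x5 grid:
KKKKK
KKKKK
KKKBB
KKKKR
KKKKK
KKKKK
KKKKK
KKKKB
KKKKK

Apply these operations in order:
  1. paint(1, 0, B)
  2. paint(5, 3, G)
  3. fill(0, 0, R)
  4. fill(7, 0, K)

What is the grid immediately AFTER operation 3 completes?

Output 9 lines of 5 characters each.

After op 1 paint(1,0,B):
KKKKK
BKKKK
KKKBB
KKKKR
KKKKK
KKKKK
KKKKK
KKKKB
KKKKK
After op 2 paint(5,3,G):
KKKKK
BKKKK
KKKBB
KKKKR
KKKKK
KKKGK
KKKKK
KKKKB
KKKKK
After op 3 fill(0,0,R) [39 cells changed]:
RRRRR
BRRRR
RRRBB
RRRRR
RRRRR
RRRGR
RRRRR
RRRRB
RRRRR

Answer: RRRRR
BRRRR
RRRBB
RRRRR
RRRRR
RRRGR
RRRRR
RRRRB
RRRRR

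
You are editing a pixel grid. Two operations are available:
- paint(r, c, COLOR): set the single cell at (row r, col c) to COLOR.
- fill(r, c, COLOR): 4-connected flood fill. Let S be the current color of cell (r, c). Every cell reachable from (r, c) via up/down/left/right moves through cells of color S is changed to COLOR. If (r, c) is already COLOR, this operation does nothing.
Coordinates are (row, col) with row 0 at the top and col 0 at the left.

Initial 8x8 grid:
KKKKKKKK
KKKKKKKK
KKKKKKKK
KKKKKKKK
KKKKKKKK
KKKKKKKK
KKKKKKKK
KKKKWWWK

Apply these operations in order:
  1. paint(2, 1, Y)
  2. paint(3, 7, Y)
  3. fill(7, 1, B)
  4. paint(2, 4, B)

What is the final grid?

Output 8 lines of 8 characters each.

Answer: BBBBBBBB
BBBBBBBB
BYBBBBBB
BBBBBBBY
BBBBBBBB
BBBBBBBB
BBBBBBBB
BBBBWWWB

Derivation:
After op 1 paint(2,1,Y):
KKKKKKKK
KKKKKKKK
KYKKKKKK
KKKKKKKK
KKKKKKKK
KKKKKKKK
KKKKKKKK
KKKKWWWK
After op 2 paint(3,7,Y):
KKKKKKKK
KKKKKKKK
KYKKKKKK
KKKKKKKY
KKKKKKKK
KKKKKKKK
KKKKKKKK
KKKKWWWK
After op 3 fill(7,1,B) [59 cells changed]:
BBBBBBBB
BBBBBBBB
BYBBBBBB
BBBBBBBY
BBBBBBBB
BBBBBBBB
BBBBBBBB
BBBBWWWB
After op 4 paint(2,4,B):
BBBBBBBB
BBBBBBBB
BYBBBBBB
BBBBBBBY
BBBBBBBB
BBBBBBBB
BBBBBBBB
BBBBWWWB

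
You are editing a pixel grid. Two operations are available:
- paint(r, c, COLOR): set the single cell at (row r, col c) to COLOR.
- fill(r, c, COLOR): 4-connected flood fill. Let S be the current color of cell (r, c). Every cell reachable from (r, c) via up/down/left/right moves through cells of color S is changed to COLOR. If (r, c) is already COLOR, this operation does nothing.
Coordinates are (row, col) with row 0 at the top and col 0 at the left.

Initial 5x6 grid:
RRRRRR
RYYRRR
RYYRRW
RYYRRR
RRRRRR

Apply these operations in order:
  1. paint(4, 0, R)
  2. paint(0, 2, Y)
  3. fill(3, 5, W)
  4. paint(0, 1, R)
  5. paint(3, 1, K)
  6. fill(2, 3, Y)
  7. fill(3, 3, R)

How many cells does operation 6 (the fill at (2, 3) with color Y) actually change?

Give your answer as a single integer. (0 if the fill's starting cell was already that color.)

After op 1 paint(4,0,R):
RRRRRR
RYYRRR
RYYRRW
RYYRRR
RRRRRR
After op 2 paint(0,2,Y):
RRYRRR
RYYRRR
RYYRRW
RYYRRR
RRRRRR
After op 3 fill(3,5,W) [22 cells changed]:
WWYWWW
WYYWWW
WYYWWW
WYYWWW
WWWWWW
After op 4 paint(0,1,R):
WRYWWW
WYYWWW
WYYWWW
WYYWWW
WWWWWW
After op 5 paint(3,1,K):
WRYWWW
WYYWWW
WYYWWW
WKYWWW
WWWWWW
After op 6 fill(2,3,Y) [22 cells changed]:
YRYYYY
YYYYYY
YYYYYY
YKYYYY
YYYYYY

Answer: 22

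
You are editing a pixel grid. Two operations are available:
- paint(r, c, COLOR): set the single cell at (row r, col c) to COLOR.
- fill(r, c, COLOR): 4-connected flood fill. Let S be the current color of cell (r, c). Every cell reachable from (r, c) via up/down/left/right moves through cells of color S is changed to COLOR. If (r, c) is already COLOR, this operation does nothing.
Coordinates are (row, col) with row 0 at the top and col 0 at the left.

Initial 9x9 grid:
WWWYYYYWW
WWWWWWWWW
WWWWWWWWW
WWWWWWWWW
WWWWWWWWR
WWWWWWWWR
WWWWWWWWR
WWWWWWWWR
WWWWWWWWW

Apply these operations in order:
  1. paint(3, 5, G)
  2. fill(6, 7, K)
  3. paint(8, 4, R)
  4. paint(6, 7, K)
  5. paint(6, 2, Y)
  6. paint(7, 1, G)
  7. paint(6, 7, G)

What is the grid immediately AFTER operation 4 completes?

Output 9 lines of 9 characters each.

After op 1 paint(3,5,G):
WWWYYYYWW
WWWWWWWWW
WWWWWWWWW
WWWWWGWWW
WWWWWWWWR
WWWWWWWWR
WWWWWWWWR
WWWWWWWWR
WWWWWWWWW
After op 2 fill(6,7,K) [72 cells changed]:
KKKYYYYKK
KKKKKKKKK
KKKKKKKKK
KKKKKGKKK
KKKKKKKKR
KKKKKKKKR
KKKKKKKKR
KKKKKKKKR
KKKKKKKKK
After op 3 paint(8,4,R):
KKKYYYYKK
KKKKKKKKK
KKKKKKKKK
KKKKKGKKK
KKKKKKKKR
KKKKKKKKR
KKKKKKKKR
KKKKKKKKR
KKKKRKKKK
After op 4 paint(6,7,K):
KKKYYYYKK
KKKKKKKKK
KKKKKKKKK
KKKKKGKKK
KKKKKKKKR
KKKKKKKKR
KKKKKKKKR
KKKKKKKKR
KKKKRKKKK

Answer: KKKYYYYKK
KKKKKKKKK
KKKKKKKKK
KKKKKGKKK
KKKKKKKKR
KKKKKKKKR
KKKKKKKKR
KKKKKKKKR
KKKKRKKKK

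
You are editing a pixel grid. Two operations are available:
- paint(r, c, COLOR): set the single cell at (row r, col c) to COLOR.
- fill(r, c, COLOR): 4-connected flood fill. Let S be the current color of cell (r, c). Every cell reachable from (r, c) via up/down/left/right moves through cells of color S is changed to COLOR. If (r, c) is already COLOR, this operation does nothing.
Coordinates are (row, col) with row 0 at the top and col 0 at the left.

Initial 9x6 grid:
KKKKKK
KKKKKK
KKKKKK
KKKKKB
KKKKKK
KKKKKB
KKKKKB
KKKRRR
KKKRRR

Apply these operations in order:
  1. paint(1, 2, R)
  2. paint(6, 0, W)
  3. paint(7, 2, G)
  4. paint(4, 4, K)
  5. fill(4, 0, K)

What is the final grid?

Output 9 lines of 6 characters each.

Answer: KKKKKK
KKRKKK
KKKKKK
KKKKKB
KKKKKK
KKKKKB
WKKKKB
KKGRRR
KKKRRR

Derivation:
After op 1 paint(1,2,R):
KKKKKK
KKRKKK
KKKKKK
KKKKKB
KKKKKK
KKKKKB
KKKKKB
KKKRRR
KKKRRR
After op 2 paint(6,0,W):
KKKKKK
KKRKKK
KKKKKK
KKKKKB
KKKKKK
KKKKKB
WKKKKB
KKKRRR
KKKRRR
After op 3 paint(7,2,G):
KKKKKK
KKRKKK
KKKKKK
KKKKKB
KKKKKK
KKKKKB
WKKKKB
KKGRRR
KKKRRR
After op 4 paint(4,4,K):
KKKKKK
KKRKKK
KKKKKK
KKKKKB
KKKKKK
KKKKKB
WKKKKB
KKGRRR
KKKRRR
After op 5 fill(4,0,K) [0 cells changed]:
KKKKKK
KKRKKK
KKKKKK
KKKKKB
KKKKKK
KKKKKB
WKKKKB
KKGRRR
KKKRRR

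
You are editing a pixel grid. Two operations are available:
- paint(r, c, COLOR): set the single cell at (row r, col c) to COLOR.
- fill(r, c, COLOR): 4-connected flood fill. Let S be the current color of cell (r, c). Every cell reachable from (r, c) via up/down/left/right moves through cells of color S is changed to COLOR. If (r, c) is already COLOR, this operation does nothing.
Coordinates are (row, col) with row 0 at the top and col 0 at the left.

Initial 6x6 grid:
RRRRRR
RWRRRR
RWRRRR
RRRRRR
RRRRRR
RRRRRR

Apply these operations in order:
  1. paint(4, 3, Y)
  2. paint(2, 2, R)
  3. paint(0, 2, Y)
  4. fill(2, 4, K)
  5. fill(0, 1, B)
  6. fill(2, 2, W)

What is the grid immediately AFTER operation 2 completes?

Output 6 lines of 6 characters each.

Answer: RRRRRR
RWRRRR
RWRRRR
RRRRRR
RRRYRR
RRRRRR

Derivation:
After op 1 paint(4,3,Y):
RRRRRR
RWRRRR
RWRRRR
RRRRRR
RRRYRR
RRRRRR
After op 2 paint(2,2,R):
RRRRRR
RWRRRR
RWRRRR
RRRRRR
RRRYRR
RRRRRR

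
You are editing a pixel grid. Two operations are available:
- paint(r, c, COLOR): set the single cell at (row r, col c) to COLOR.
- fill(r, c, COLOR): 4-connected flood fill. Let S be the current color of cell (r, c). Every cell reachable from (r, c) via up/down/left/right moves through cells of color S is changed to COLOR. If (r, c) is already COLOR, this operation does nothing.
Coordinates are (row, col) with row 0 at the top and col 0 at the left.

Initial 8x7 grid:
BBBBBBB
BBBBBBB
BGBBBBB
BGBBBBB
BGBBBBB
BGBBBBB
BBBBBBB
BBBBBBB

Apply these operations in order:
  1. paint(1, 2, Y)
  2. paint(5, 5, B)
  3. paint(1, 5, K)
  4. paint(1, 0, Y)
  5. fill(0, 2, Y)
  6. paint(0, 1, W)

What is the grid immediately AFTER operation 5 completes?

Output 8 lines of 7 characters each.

After op 1 paint(1,2,Y):
BBBBBBB
BBYBBBB
BGBBBBB
BGBBBBB
BGBBBBB
BGBBBBB
BBBBBBB
BBBBBBB
After op 2 paint(5,5,B):
BBBBBBB
BBYBBBB
BGBBBBB
BGBBBBB
BGBBBBB
BGBBBBB
BBBBBBB
BBBBBBB
After op 3 paint(1,5,K):
BBBBBBB
BBYBBKB
BGBBBBB
BGBBBBB
BGBBBBB
BGBBBBB
BBBBBBB
BBBBBBB
After op 4 paint(1,0,Y):
BBBBBBB
YBYBBKB
BGBBBBB
BGBBBBB
BGBBBBB
BGBBBBB
BBBBBBB
BBBBBBB
After op 5 fill(0,2,Y) [49 cells changed]:
YYYYYYY
YYYYYKY
YGYYYYY
YGYYYYY
YGYYYYY
YGYYYYY
YYYYYYY
YYYYYYY

Answer: YYYYYYY
YYYYYKY
YGYYYYY
YGYYYYY
YGYYYYY
YGYYYYY
YYYYYYY
YYYYYYY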